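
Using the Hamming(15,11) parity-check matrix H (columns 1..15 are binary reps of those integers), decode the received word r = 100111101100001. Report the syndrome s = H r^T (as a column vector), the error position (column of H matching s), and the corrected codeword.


s = (1, 1, 0, 1)^T, error position = 13, corrected codeword c = 100111101100101

Compute s = H r^T mod 2 one row at a time:
  s_1 = 0 + 1 + 1 + 0 + 0 + 0 + 0 + 1 = 3 ≡ 1 (mod 2).
  s_2 = 1 + 1 + 1 + 1 + 0 + 0 + 0 + 1 = 5 ≡ 1 (mod 2).
  s_3 = 0 + 0 + 1 + 1 + 1 + 0 + 0 + 1 = 4 ≡ 0 (mod 2).
  s_4 = 1 + 0 + 1 + 1 + 1 + 0 + 0 + 1 = 5 ≡ 1 (mod 2).
s = (1, 1, 0, 1)^T — this equals column 13 of H (binary 1101), so error is at position 13.
Correct: flip bit 13 of r = 100111101100001 to get c = 100111101100101.


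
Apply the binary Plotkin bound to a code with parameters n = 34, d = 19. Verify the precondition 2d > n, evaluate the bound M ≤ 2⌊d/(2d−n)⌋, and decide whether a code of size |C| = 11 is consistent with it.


Plotkin bound M ≤ 8; given |C| = 11 > bound (violated).

Check applicability: 2d = 38, n = 34.
2d − n = 4 > 0, so Plotkin applies.
Compute d/(2d−n) = 19/4 ≈ 4.7500.
⌊d/(2d−n)⌋ = 4.
Plotkin bound: M ≤ 2·4 = 8.
Given |C| = 11, check: VIOLATED.
This |C| is above the Plotkin bound, so no binary code with n = 34, d = 19 and 11 codewords exists.


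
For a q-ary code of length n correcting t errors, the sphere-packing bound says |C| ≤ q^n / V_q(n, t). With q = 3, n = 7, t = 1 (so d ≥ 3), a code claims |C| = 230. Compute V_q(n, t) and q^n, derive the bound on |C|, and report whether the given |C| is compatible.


V_q(n, t) = 15, q^n = 2187, Hamming bound = 145, |C| = 230 > bound (violated).

Step 1: Compute V_q(n, t) = Σ_{j=0}^1 C(n, j) (q−1)^j.
  j = 0: C(7,0)·(2)^0 = 1·1 = 1.
  j = 1: C(7,1)·(2)^1 = 7·2 = 14.
  V_q(n, t) = 1 + 14 = 15.
Step 2: q^n = 3^7 = 2187.
Step 3: Hamming bound ⌊q^n / V_q(n,t)⌋ = ⌊2187/15⌋ = 145.
Step 4: Compare |C| = 230 to 145: violated.
The claimed |C| lies above the Hamming bound, so no 3-ary code of length 7 with d ≥ 3 can have 230 codewords.


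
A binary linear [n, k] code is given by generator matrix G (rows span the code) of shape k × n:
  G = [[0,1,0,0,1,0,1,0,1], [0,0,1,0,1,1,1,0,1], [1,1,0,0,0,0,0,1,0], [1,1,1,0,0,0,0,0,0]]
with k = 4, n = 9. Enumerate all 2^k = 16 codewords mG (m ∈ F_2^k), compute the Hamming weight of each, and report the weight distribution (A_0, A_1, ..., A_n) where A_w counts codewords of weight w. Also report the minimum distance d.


Weight distribution: A_0 = 1, A_2 = 2, A_3 = 4, A_4 = 2, A_5 = 4, A_6 = 2, A_8 = 1. Minimum distance d = 2.

Enumerate all 2^4 = 16 messages m ∈ F_2^4.
For each, compute codeword c = mG in F_2^9, then tally its weight.
  m = 0000 → c = 000000000, weight = 0.
  m = 1000 → c = 010010101, weight = 4.
  m = 0100 → c = 001011101, weight = 5.
  m = 1100 → c = 011001000, weight = 3.
  m = 0010 → c = 110000010, weight = 3.
  m = 1010 → c = 100010111, weight = 5.
  m = 0110 → c = 111011111, weight = 8.
  m = 1110 → c = 101001010, weight = 4.
  m = 0001 → c = 111000000, weight = 3.
  m = 1001 → c = 101010101, weight = 5.
  m = 0101 → c = 110011101, weight = 6.
  m = 1101 → c = 100001000, weight = 2.
  m = 0011 → c = 001000010, weight = 2.
  m = 1011 → c = 011010111, weight = 6.
  m = 0111 → c = 000011111, weight = 5.
  m = 1111 → c = 010001010, weight = 3.
Tally weights:
  weight 0: 1 codewords.
  weight 2: 2 codewords.
  weight 3: 4 codewords.
  weight 4: 2 codewords.
  weight 5: 4 codewords.
  weight 6: 2 codewords.
  weight 8: 1 codewords.
Minimum distance d = smallest w > 0 with A_w > 0 = 2.
Sanity: Σ A_w = 16 = 2^4 = 16 ✓.


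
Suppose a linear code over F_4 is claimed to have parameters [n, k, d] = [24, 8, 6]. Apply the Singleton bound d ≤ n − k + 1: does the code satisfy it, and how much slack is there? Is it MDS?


Singleton RHS = n − k + 1 = 17, slack = 11, bound satisfied, not MDS.

Singleton bound: d ≤ n − k + 1.
Here n = 24, k = 8, so n − k + 1 = 17.
Given d = 6, check d ≤ 17: YES.
Slack = (n − k + 1) − d = 11.
The code is NOT MDS (slack = 11 > 0).
Description: the claimed parameters are [24, 8, 6]_4; such a code would be non-MDS.


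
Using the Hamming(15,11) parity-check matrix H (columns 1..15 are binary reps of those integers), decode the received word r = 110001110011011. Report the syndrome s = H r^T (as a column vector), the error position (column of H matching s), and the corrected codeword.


s = (1, 1, 0, 0)^T, error position = 12, corrected codeword c = 110001110010011

Compute s = H r^T mod 2 one row at a time:
  s_1 = 1 + 0 + 0 + 1 + 1 + 0 + 1 + 1 = 5 ≡ 1 (mod 2).
  s_2 = 0 + 0 + 1 + 1 + 1 + 0 + 1 + 1 = 5 ≡ 1 (mod 2).
  s_3 = 1 + 0 + 1 + 1 + 0 + 1 + 1 + 1 = 6 ≡ 0 (mod 2).
  s_4 = 1 + 0 + 0 + 1 + 0 + 1 + 0 + 1 = 4 ≡ 0 (mod 2).
s = (1, 1, 0, 0)^T — this equals column 12 of H (binary 1100), so error is at position 12.
Correct: flip bit 12 of r = 110001110011011 to get c = 110001110010011.


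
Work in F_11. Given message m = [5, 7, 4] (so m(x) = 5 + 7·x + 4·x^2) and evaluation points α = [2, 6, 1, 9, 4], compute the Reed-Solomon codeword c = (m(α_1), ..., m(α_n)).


c = [2, 4, 5, 7, 9]

Message polynomial: m(x) = 5 + 7·x + 4·x^2 (mod 11).
For each evaluation point α_i, compute m(α_i) mod 11:
  α_1 = 2: Horner steps 4 → 4 → 2, so m(2) = 2.
  α_2 = 6: Horner steps 4 → 9 → 4, so m(6) = 4.
  α_3 = 1: Horner steps 4 → 0 → 5, so m(1) = 5.
  α_4 = 9: Horner steps 4 → 10 → 7, so m(9) = 7.
  α_5 = 4: Horner steps 4 → 1 → 9, so m(4) = 9.
Codeword c = [2, 4, 5, 7, 9] ∈ F_11^5.


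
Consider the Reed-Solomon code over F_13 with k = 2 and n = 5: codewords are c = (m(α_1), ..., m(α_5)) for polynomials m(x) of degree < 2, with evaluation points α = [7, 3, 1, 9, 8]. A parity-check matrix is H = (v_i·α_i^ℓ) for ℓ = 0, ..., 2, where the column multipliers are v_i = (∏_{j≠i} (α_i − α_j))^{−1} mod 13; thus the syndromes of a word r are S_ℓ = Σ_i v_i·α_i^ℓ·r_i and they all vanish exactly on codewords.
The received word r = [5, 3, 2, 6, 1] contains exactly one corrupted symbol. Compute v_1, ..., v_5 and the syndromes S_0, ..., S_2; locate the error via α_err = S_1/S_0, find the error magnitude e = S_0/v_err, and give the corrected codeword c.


S = (7, 4, 6), error at position 5, error magnitude e = 2, c = [5, 3, 2, 6, 12].

Step 1: column multipliers v_i = (∏_{j≠i}(α_i − α_j))^{−1} mod 13.
  i = 1 (α = 7): (7−3)(7−1)(7−9)(7−8) = 4·6·(−2)·(−1) = 48 ≡ 9, so v_1 = 9^{−1} = 3 (mod 13).
  i = 2 (α = 3): (3−7)(3−1)(3−9)(3−8) = (−4)·2·(−6)·(−5) = −240 ≡ 7, so v_2 = 7^{−1} = 2 (mod 13).
  i = 3 (α = 1): (1−7)(1−3)(1−9)(1−8) = (−6)·(−2)·(−8)·(−7) = 672 ≡ 9, so v_3 = 9^{−1} = 3 (mod 13).
  i = 4 (α = 9): (9−7)(9−3)(9−1)(9−8) = 2·6·8·1 = 96 ≡ 5, so v_4 = 5^{−1} = 8 (mod 13).
  i = 5 (α = 8): (8−7)(8−3)(8−1)(8−9) = 1·5·7·(−1) = −35 ≡ 4, so v_5 = 4^{−1} = 10 (mod 13).
  v = [3, 2, 3, 8, 10].
Step 2: syndromes of r = [5, 3, 2, 6, 1] (all sums mod 13).
  S_0 = Σ v_i r_i = 3·5 + 2·3 + 3·2 + 8·6 + 10·1 = 85 ≡ 7.
  S_1 = Σ v_i α_i r_i = 3·7·5 + 2·3·3 + 3·1·2 + 8·9·6 + 10·8·1 = 641 ≡ 4.
  α_i^2 mod 13 = [10, 9, 1, 3, 12].
  S_2 = Σ v_i α_i^2 r_i = 3·10·5 + 2·9·3 + 3·1·2 + 8·3·6 + 10·12·1 = 474 ≡ 6.
  S = (7, 4, 6) ≠ 0, so r is not a codeword (an error is present).
Step 3: locate the error. For a single error e at position i, S_ℓ = v_i·e·α_i^ℓ, so α_err = S_1/S_0.
  S_0^{−1} = 7^{−1} = 2 (mod 13), so α_err = 4·2 = 8 ≡ 8 = α_5. Error position i = 5.
  Consistency check: S_2/S_1 = 6·10 = 60 ≡ 8 = α_err ✓ (single-error assumption holds).
Step 4: error magnitude e = S_0/v_5 = S_0·∏_{j≠5}(α_5 − α_j) = 7·4 = 28 ≡ 2 (mod 13).
Step 5: correct position 5: c_5 = r_5 − e = 1 − 2 ≡ 12 (mod 13). Hence c = [5, 3, 2, 6, 12].
  Check: interpolating c through the α_i gives m(x) = 8 + 7·x (degree < 2) with m(α_i) = c_i for every i, so c is indeed a codeword.


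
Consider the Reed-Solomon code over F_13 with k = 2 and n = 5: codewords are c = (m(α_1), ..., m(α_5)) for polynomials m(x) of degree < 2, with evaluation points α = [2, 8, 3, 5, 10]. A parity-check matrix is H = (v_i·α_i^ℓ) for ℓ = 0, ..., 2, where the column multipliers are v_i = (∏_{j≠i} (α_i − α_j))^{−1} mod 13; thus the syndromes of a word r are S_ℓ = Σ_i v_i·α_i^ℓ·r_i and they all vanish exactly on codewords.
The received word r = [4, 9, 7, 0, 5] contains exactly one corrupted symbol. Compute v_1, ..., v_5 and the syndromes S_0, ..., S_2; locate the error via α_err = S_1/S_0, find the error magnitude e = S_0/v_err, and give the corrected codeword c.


S = (3, 4, 1), error at position 5, error magnitude e = 3, c = [4, 9, 7, 0, 2].

Step 1: column multipliers v_i = (∏_{j≠i}(α_i − α_j))^{−1} mod 13.
  i = 1 (α = 2): (2−8)(2−3)(2−5)(2−10) = (−6)·(−1)·(−3)·(−8) = 144 ≡ 1, so v_1 = 1^{−1} = 1 (mod 13).
  i = 2 (α = 8): (8−2)(8−3)(8−5)(8−10) = 6·5·3·(−2) = −180 ≡ 2, so v_2 = 2^{−1} = 7 (mod 13).
  i = 3 (α = 3): (3−2)(3−8)(3−5)(3−10) = 1·(−5)·(−2)·(−7) = −70 ≡ 8, so v_3 = 8^{−1} = 5 (mod 13).
  i = 4 (α = 5): (5−2)(5−8)(5−3)(5−10) = 3·(−3)·2·(−5) = 90 ≡ 12, so v_4 = 12^{−1} = 12 (mod 13).
  i = 5 (α = 10): (10−2)(10−8)(10−3)(10−5) = 8·2·7·5 = 560 ≡ 1, so v_5 = 1^{−1} = 1 (mod 13).
  v = [1, 7, 5, 12, 1].
Step 2: syndromes of r = [4, 9, 7, 0, 5] (all sums mod 13).
  S_0 = Σ v_i r_i = 1·4 + 7·9 + 5·7 + 12·0 + 1·5 = 107 ≡ 3.
  S_1 = Σ v_i α_i r_i = 1·2·4 + 7·8·9 + 5·3·7 + 12·5·0 + 1·10·5 = 667 ≡ 4.
  α_i^2 mod 13 = [4, 12, 9, 12, 9].
  S_2 = Σ v_i α_i^2 r_i = 1·4·4 + 7·12·9 + 5·9·7 + 12·12·0 + 1·9·5 = 1132 ≡ 1.
  S = (3, 4, 1) ≠ 0, so r is not a codeword (an error is present).
Step 3: locate the error. For a single error e at position i, S_ℓ = v_i·e·α_i^ℓ, so α_err = S_1/S_0.
  S_0^{−1} = 3^{−1} = 9 (mod 13), so α_err = 4·9 = 36 ≡ 10 = α_5. Error position i = 5.
  Consistency check: S_2/S_1 = 1·10 = 10 ≡ 10 = α_err ✓ (single-error assumption holds).
Step 4: error magnitude e = S_0/v_5 = S_0·∏_{j≠5}(α_5 − α_j) = 3·1 = 3 ≡ 3 (mod 13).
Step 5: correct position 5: c_5 = r_5 − e = 5 − 3 ≡ 2 (mod 13). Hence c = [4, 9, 7, 0, 2].
  Check: interpolating c through the α_i gives m(x) = 11 + 3·x (degree < 2) with m(α_i) = c_i for every i, so c is indeed a codeword.


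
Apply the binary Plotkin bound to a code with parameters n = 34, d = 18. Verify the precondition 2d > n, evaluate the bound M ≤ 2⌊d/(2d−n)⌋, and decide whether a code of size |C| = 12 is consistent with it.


Plotkin bound M ≤ 18; given |C| = 12 ≤ bound (satisfied).

Check applicability: 2d = 36, n = 34.
2d − n = 2 > 0, so Plotkin applies.
Compute d/(2d−n) = 18/2 ≈ 9.0000.
⌊d/(2d−n)⌋ = 9.
Plotkin bound: M ≤ 2·9 = 18.
Given |C| = 12, check: satisfied.
This |C| is below the Plotkin bound.


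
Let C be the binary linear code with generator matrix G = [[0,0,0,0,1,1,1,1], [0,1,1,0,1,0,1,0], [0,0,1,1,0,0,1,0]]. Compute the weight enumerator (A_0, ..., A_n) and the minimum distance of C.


Weight distribution: A_0 = 1, A_3 = 2, A_4 = 3, A_5 = 2. Minimum distance d = 3.

Enumerate all 2^3 = 8 messages m ∈ F_2^3.
For each, compute codeword c = mG in F_2^8, then tally its weight.
  m = 000 → c = 00000000, weight = 0.
  m = 100 → c = 00001111, weight = 4.
  m = 010 → c = 01101010, weight = 4.
  m = 110 → c = 01100101, weight = 4.
  m = 001 → c = 00110010, weight = 3.
  m = 101 → c = 00111101, weight = 5.
  m = 011 → c = 01011000, weight = 3.
  m = 111 → c = 01010111, weight = 5.
Tally weights:
  weight 0: 1 codewords.
  weight 3: 2 codewords.
  weight 4: 3 codewords.
  weight 5: 2 codewords.
Minimum distance d = smallest w > 0 with A_w > 0 = 3.
Sanity: Σ A_w = 8 = 2^3 = 8 ✓.


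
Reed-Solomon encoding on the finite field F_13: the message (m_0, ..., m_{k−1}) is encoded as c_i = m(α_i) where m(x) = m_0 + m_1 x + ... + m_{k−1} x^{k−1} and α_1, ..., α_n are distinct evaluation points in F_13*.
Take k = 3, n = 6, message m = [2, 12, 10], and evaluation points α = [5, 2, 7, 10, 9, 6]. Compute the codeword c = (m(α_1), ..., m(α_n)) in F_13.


c = [0, 1, 4, 4, 10, 5]

Message polynomial: m(x) = 2 + 12·x + 10·x^2 (mod 13).
For each evaluation point α_i, compute m(α_i) mod 13:
  α_1 = 5: Horner steps 10 → 10 → 0, so m(5) = 0.
  α_2 = 2: Horner steps 10 → 6 → 1, so m(2) = 1.
  α_3 = 7: Horner steps 10 → 4 → 4, so m(7) = 4.
  α_4 = 10: Horner steps 10 → 8 → 4, so m(10) = 4.
  α_5 = 9: Horner steps 10 → 11 → 10, so m(9) = 10.
  α_6 = 6: Horner steps 10 → 7 → 5, so m(6) = 5.
Codeword c = [0, 1, 4, 4, 10, 5] ∈ F_13^6.


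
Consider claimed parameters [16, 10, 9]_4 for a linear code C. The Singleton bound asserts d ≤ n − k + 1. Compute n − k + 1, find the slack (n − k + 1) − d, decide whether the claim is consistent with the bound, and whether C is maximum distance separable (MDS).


Singleton RHS = n − k + 1 = 7, slack = -2, bound violated (no such code; not MDS).

Singleton bound: d ≤ n − k + 1.
Here n = 16, k = 10, so n − k + 1 = 7.
Given d = 9, check d ≤ 7: NO.
Slack = (n − k + 1) − d = -2.
The slack is negative: d = 9 exceeds n − k + 1 = 7 by 2, so the Singleton bound is violated and no linear [16, 10, 9]_4 code can exist. In particular it is not MDS (MDS requires d = n − k + 1 exactly).
Description: the claimed parameters are [16, 10, 9]_4; such a code would be impossible (violates the Singleton bound).


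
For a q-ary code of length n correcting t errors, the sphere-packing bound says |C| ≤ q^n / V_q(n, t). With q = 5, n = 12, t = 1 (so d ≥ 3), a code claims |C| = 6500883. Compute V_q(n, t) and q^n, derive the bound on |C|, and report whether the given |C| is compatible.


V_q(n, t) = 49, q^n = 244140625, Hamming bound = 4982461, |C| = 6500883 > bound (violated).

Step 1: Compute V_q(n, t) = Σ_{j=0}^1 C(n, j) (q−1)^j.
  j = 0: C(12,0)·(4)^0 = 1·1 = 1.
  j = 1: C(12,1)·(4)^1 = 12·4 = 48.
  V_q(n, t) = 1 + 48 = 49.
Step 2: q^n = 5^12 = 244140625.
Step 3: Hamming bound ⌊q^n / V_q(n,t)⌋ = ⌊244140625/49⌋ = 4982461.
Step 4: Compare |C| = 6500883 to 4982461: violated.
The claimed |C| lies above the Hamming bound, so no 5-ary code of length 12 with d ≥ 3 can have 6500883 codewords.


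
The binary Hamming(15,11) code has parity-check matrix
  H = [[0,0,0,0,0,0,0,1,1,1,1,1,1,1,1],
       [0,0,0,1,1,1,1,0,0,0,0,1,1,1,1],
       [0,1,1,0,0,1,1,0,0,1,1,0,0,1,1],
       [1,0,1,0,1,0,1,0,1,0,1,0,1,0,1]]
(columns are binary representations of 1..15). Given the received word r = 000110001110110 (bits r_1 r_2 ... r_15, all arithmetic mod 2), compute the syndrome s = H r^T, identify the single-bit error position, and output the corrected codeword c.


s = (1, 0, 1, 0)^T, error position = 10, corrected codeword c = 000110001010110

Compute s = H r^T mod 2 one row at a time:
  s_1 = 0 + 1 + 1 + 1 + 0 + 1 + 1 + 0 = 5 ≡ 1 (mod 2).
  s_2 = 1 + 1 + 0 + 0 + 0 + 1 + 1 + 0 = 4 ≡ 0 (mod 2).
  s_3 = 0 + 0 + 0 + 0 + 1 + 1 + 1 + 0 = 3 ≡ 1 (mod 2).
  s_4 = 0 + 0 + 1 + 0 + 1 + 1 + 1 + 0 = 4 ≡ 0 (mod 2).
s = (1, 0, 1, 0)^T — this equals column 10 of H (binary 1010), so error is at position 10.
Correct: flip bit 10 of r = 000110001110110 to get c = 000110001010110.


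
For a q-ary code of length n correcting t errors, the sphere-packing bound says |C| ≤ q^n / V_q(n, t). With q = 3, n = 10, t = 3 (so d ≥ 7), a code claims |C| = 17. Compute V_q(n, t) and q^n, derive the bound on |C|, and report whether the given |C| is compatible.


V_q(n, t) = 1161, q^n = 59049, Hamming bound = 50, |C| = 17 ≤ bound (satisfied).

Step 1: Compute V_q(n, t) = Σ_{j=0}^3 C(n, j) (q−1)^j.
  j = 0: C(10,0)·(2)^0 = 1·1 = 1.
  j = 1: C(10,1)·(2)^1 = 10·2 = 20.
  j = 2: C(10,2)·(2)^2 = 45·4 = 180.
  j = 3: C(10,3)·(2)^3 = 120·8 = 960.
  V_q(n, t) = 1 + 20 + 180 + 960 = 1161.
Step 2: q^n = 3^10 = 59049.
Step 3: Hamming bound ⌊q^n / V_q(n,t)⌋ = ⌊59049/1161⌋ = 50.
Step 4: Compare |C| = 17 to 50: satisfied.
The claimed |C| lies below the Hamming bound.


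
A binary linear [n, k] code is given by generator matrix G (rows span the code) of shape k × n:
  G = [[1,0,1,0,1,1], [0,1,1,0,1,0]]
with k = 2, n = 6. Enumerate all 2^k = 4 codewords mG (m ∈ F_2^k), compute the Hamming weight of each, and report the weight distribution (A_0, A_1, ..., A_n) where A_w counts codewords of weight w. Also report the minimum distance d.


Weight distribution: A_0 = 1, A_3 = 2, A_4 = 1. Minimum distance d = 3.

Enumerate all 2^2 = 4 messages m ∈ F_2^2.
For each, compute codeword c = mG in F_2^6, then tally its weight.
  m = 00 → c = 000000, weight = 0.
  m = 10 → c = 101011, weight = 4.
  m = 01 → c = 011010, weight = 3.
  m = 11 → c = 110001, weight = 3.
Tally weights:
  weight 0: 1 codewords.
  weight 3: 2 codewords.
  weight 4: 1 codewords.
Minimum distance d = smallest w > 0 with A_w > 0 = 3.
Sanity: Σ A_w = 4 = 2^2 = 4 ✓.


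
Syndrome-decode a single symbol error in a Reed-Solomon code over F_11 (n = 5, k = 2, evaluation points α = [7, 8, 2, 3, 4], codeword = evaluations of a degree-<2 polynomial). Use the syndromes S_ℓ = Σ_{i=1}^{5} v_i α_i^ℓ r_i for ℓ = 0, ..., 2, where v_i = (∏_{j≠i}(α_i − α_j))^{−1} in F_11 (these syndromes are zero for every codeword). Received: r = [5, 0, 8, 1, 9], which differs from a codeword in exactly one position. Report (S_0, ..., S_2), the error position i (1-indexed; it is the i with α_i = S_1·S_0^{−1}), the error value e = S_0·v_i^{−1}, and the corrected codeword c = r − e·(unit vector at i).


S = (10, 8, 2), error at position 4, error magnitude e = 9, c = [5, 0, 8, 3, 9].

Step 1: column multipliers v_i = (∏_{j≠i}(α_i − α_j))^{−1} mod 11.
  i = 1 (α = 7): (7−8)(7−2)(7−3)(7−4) = (−1)·5·4·3 = −60 ≡ 6, so v_1 = 6^{−1} = 2 (mod 11).
  i = 2 (α = 8): (8−7)(8−2)(8−3)(8−4) = 1·6·5·4 = 120 ≡ 10, so v_2 = 10^{−1} = 10 (mod 11).
  i = 3 (α = 2): (2−7)(2−8)(2−3)(2−4) = (−5)·(−6)·(−1)·(−2) = 60 ≡ 5, so v_3 = 5^{−1} = 9 (mod 11).
  i = 4 (α = 3): (3−7)(3−8)(3−2)(3−4) = (−4)·(−5)·1·(−1) = −20 ≡ 2, so v_4 = 2^{−1} = 6 (mod 11).
  i = 5 (α = 4): (4−7)(4−8)(4−2)(4−3) = (−3)·(−4)·2·1 = 24 ≡ 2, so v_5 = 2^{−1} = 6 (mod 11).
  v = [2, 10, 9, 6, 6].
Step 2: syndromes of r = [5, 0, 8, 1, 9] (all sums mod 11).
  S_0 = Σ v_i r_i = 2·5 + 10·0 + 9·8 + 6·1 + 6·9 = 142 ≡ 10.
  S_1 = Σ v_i α_i r_i = 2·7·5 + 10·8·0 + 9·2·8 + 6·3·1 + 6·4·9 = 448 ≡ 8.
  α_i^2 mod 11 = [5, 9, 4, 9, 5].
  S_2 = Σ v_i α_i^2 r_i = 2·5·5 + 10·9·0 + 9·4·8 + 6·9·1 + 6·5·9 = 662 ≡ 2.
  S = (10, 8, 2) ≠ 0, so r is not a codeword (an error is present).
Step 3: locate the error. For a single error e at position i, S_ℓ = v_i·e·α_i^ℓ, so α_err = S_1/S_0.
  S_0^{−1} = 10^{−1} = 10 (mod 11), so α_err = 8·10 = 80 ≡ 3 = α_4. Error position i = 4.
  Consistency check: S_2/S_1 = 2·7 = 14 ≡ 3 = α_err ✓ (single-error assumption holds).
Step 4: error magnitude e = S_0/v_4 = S_0·∏_{j≠4}(α_4 − α_j) = 10·2 = 20 ≡ 9 (mod 11).
Step 5: correct position 4: c_4 = r_4 − e = 1 − 9 ≡ 3 (mod 11). Hence c = [5, 0, 8, 3, 9].
  Check: interpolating c through the α_i gives m(x) = 7 + 6·x (degree < 2) with m(α_i) = c_i for every i, so c is indeed a codeword.


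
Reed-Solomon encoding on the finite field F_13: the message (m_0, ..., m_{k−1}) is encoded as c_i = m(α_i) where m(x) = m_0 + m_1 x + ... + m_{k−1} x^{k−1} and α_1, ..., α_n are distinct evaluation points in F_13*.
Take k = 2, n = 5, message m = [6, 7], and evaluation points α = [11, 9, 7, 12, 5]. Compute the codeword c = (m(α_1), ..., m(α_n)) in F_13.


c = [5, 4, 3, 12, 2]

Message polynomial: m(x) = 6 + 7·x (mod 13).
For each evaluation point α_i, compute m(α_i) mod 13:
  α_1 = 11: Horner steps 7 → 5, so m(11) = 5.
  α_2 = 9: Horner steps 7 → 4, so m(9) = 4.
  α_3 = 7: Horner steps 7 → 3, so m(7) = 3.
  α_4 = 12: Horner steps 7 → 12, so m(12) = 12.
  α_5 = 5: Horner steps 7 → 2, so m(5) = 2.
Codeword c = [5, 4, 3, 12, 2] ∈ F_13^5.


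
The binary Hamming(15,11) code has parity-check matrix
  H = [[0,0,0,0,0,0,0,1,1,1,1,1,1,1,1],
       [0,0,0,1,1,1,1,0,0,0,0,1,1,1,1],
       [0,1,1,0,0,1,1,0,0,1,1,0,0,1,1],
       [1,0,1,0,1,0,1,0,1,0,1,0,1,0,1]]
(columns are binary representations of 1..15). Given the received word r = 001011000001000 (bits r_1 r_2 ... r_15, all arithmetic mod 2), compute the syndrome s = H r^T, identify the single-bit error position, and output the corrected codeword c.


s = (1, 1, 0, 0)^T, error position = 12, corrected codeword c = 001011000000000

Compute s = H r^T mod 2 one row at a time:
  s_1 = 0 + 0 + 0 + 0 + 1 + 0 + 0 + 0 = 1 ≡ 1 (mod 2).
  s_2 = 0 + 1 + 1 + 0 + 1 + 0 + 0 + 0 = 3 ≡ 1 (mod 2).
  s_3 = 0 + 1 + 1 + 0 + 0 + 0 + 0 + 0 = 2 ≡ 0 (mod 2).
  s_4 = 0 + 1 + 1 + 0 + 0 + 0 + 0 + 0 = 2 ≡ 0 (mod 2).
s = (1, 1, 0, 0)^T — this equals column 12 of H (binary 1100), so error is at position 12.
Correct: flip bit 12 of r = 001011000001000 to get c = 001011000000000.


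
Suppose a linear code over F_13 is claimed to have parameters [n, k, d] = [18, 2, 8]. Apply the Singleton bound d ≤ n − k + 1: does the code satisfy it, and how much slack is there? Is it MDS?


Singleton RHS = n − k + 1 = 17, slack = 9, bound satisfied, not MDS.

Singleton bound: d ≤ n − k + 1.
Here n = 18, k = 2, so n − k + 1 = 17.
Given d = 8, check d ≤ 17: YES.
Slack = (n − k + 1) − d = 9.
The code is NOT MDS (slack = 9 > 0).
Description: the claimed parameters are [18, 2, 8]_13; such a code would be non-MDS.


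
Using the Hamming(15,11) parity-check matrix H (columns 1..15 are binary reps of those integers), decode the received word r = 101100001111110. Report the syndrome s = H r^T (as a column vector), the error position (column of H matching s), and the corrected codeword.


s = (0, 0, 0, 1)^T, error position = 1, corrected codeword c = 001100001111110

Compute s = H r^T mod 2 one row at a time:
  s_1 = 0 + 1 + 1 + 1 + 1 + 1 + 1 + 0 = 6 ≡ 0 (mod 2).
  s_2 = 1 + 0 + 0 + 0 + 1 + 1 + 1 + 0 = 4 ≡ 0 (mod 2).
  s_3 = 0 + 1 + 0 + 0 + 1 + 1 + 1 + 0 = 4 ≡ 0 (mod 2).
  s_4 = 1 + 1 + 0 + 0 + 1 + 1 + 1 + 0 = 5 ≡ 1 (mod 2).
s = (0, 0, 0, 1)^T — this equals column 1 of H (binary 0001), so error is at position 1.
Correct: flip bit 1 of r = 101100001111110 to get c = 001100001111110.


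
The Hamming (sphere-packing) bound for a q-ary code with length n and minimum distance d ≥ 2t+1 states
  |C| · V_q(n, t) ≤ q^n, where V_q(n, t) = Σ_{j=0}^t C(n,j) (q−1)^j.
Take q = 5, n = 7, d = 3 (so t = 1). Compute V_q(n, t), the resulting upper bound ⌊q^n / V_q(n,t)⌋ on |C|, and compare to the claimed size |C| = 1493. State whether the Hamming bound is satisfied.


V_q(n, t) = 29, q^n = 78125, Hamming bound = 2693, |C| = 1493 ≤ bound (satisfied).

Step 1: Compute V_q(n, t) = Σ_{j=0}^1 C(n, j) (q−1)^j.
  j = 0: C(7,0)·(4)^0 = 1·1 = 1.
  j = 1: C(7,1)·(4)^1 = 7·4 = 28.
  V_q(n, t) = 1 + 28 = 29.
Step 2: q^n = 5^7 = 78125.
Step 3: Hamming bound ⌊q^n / V_q(n,t)⌋ = ⌊78125/29⌋ = 2693.
Step 4: Compare |C| = 1493 to 2693: satisfied.
The claimed |C| lies below the Hamming bound.


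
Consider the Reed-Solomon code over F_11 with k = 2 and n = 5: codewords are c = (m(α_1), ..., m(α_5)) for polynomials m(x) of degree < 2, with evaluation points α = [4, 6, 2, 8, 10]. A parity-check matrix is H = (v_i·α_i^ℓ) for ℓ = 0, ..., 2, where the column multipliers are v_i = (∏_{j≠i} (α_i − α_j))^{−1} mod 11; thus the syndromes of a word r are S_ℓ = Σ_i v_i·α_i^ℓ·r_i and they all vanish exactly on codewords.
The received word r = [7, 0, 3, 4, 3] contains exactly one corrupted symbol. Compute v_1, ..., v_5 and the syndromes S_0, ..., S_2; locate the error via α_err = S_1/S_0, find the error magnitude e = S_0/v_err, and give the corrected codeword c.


S = (5, 6, 5), error at position 5, error magnitude e = 6, c = [7, 0, 3, 4, 8].

Step 1: column multipliers v_i = (∏_{j≠i}(α_i − α_j))^{−1} mod 11.
  i = 1 (α = 4): (4−6)(4−2)(4−8)(4−10) = (−2)·2·(−4)·(−6) = −96 ≡ 3, so v_1 = 3^{−1} = 4 (mod 11).
  i = 2 (α = 6): (6−4)(6−2)(6−8)(6−10) = 2·4·(−2)·(−4) = 64 ≡ 9, so v_2 = 9^{−1} = 5 (mod 11).
  i = 3 (α = 2): (2−4)(2−6)(2−8)(2−10) = (−2)·(−4)·(−6)·(−8) = 384 ≡ 10, so v_3 = 10^{−1} = 10 (mod 11).
  i = 4 (α = 8): (8−4)(8−6)(8−2)(8−10) = 4·2·6·(−2) = −96 ≡ 3, so v_4 = 3^{−1} = 4 (mod 11).
  i = 5 (α = 10): (10−4)(10−6)(10−2)(10−8) = 6·4·8·2 = 384 ≡ 10, so v_5 = 10^{−1} = 10 (mod 11).
  v = [4, 5, 10, 4, 10].
Step 2: syndromes of r = [7, 0, 3, 4, 3] (all sums mod 11).
  S_0 = Σ v_i r_i = 4·7 + 5·0 + 10·3 + 4·4 + 10·3 = 104 ≡ 5.
  S_1 = Σ v_i α_i r_i = 4·4·7 + 5·6·0 + 10·2·3 + 4·8·4 + 10·10·3 = 600 ≡ 6.
  α_i^2 mod 11 = [5, 3, 4, 9, 1].
  S_2 = Σ v_i α_i^2 r_i = 4·5·7 + 5·3·0 + 10·4·3 + 4·9·4 + 10·1·3 = 434 ≡ 5.
  S = (5, 6, 5) ≠ 0, so r is not a codeword (an error is present).
Step 3: locate the error. For a single error e at position i, S_ℓ = v_i·e·α_i^ℓ, so α_err = S_1/S_0.
  S_0^{−1} = 5^{−1} = 9 (mod 11), so α_err = 6·9 = 54 ≡ 10 = α_5. Error position i = 5.
  Consistency check: S_2/S_1 = 5·2 = 10 ≡ 10 = α_err ✓ (single-error assumption holds).
Step 4: error magnitude e = S_0/v_5 = S_0·∏_{j≠5}(α_5 − α_j) = 5·10 = 50 ≡ 6 (mod 11).
Step 5: correct position 5: c_5 = r_5 − e = 3 − 6 ≡ 8 (mod 11). Hence c = [7, 0, 3, 4, 8].
  Check: interpolating c through the α_i gives m(x) = 10 + 2·x (degree < 2) with m(α_i) = c_i for every i, so c is indeed a codeword.


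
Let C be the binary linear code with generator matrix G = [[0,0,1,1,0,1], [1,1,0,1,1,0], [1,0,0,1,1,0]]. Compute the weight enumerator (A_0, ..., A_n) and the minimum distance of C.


Weight distribution: A_0 = 1, A_1 = 1, A_3 = 2, A_4 = 3, A_5 = 1. Minimum distance d = 1.

Enumerate all 2^3 = 8 messages m ∈ F_2^3.
For each, compute codeword c = mG in F_2^6, then tally its weight.
  m = 000 → c = 000000, weight = 0.
  m = 100 → c = 001101, weight = 3.
  m = 010 → c = 110110, weight = 4.
  m = 110 → c = 111011, weight = 5.
  m = 001 → c = 100110, weight = 3.
  m = 101 → c = 101011, weight = 4.
  m = 011 → c = 010000, weight = 1.
  m = 111 → c = 011101, weight = 4.
Tally weights:
  weight 0: 1 codewords.
  weight 1: 1 codewords.
  weight 3: 2 codewords.
  weight 4: 3 codewords.
  weight 5: 1 codewords.
Minimum distance d = smallest w > 0 with A_w > 0 = 1.
Sanity: Σ A_w = 8 = 2^3 = 8 ✓.


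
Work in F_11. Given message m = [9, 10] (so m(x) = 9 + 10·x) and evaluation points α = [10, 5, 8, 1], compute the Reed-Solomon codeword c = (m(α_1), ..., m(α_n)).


c = [10, 4, 1, 8]

Message polynomial: m(x) = 9 + 10·x (mod 11).
For each evaluation point α_i, compute m(α_i) mod 11:
  α_1 = 10: Horner steps 10 → 10, so m(10) = 10.
  α_2 = 5: Horner steps 10 → 4, so m(5) = 4.
  α_3 = 8: Horner steps 10 → 1, so m(8) = 1.
  α_4 = 1: Horner steps 10 → 8, so m(1) = 8.
Codeword c = [10, 4, 1, 8] ∈ F_11^4.


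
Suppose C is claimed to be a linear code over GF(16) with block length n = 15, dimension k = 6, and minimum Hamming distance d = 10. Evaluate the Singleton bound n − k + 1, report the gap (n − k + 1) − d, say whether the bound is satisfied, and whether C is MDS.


Singleton RHS = n − k + 1 = 10, slack = 0, bound satisfied, MDS.

Singleton bound: d ≤ n − k + 1.
Here n = 15, k = 6, so n − k + 1 = 10.
Given d = 10, check d ≤ 10: YES.
Slack = (n − k + 1) − d = 0.
The code is MDS (slack = 0).
Description: the claimed parameters are [15, 6, 10]_16; such a code would be MDS (meets Singleton bound).


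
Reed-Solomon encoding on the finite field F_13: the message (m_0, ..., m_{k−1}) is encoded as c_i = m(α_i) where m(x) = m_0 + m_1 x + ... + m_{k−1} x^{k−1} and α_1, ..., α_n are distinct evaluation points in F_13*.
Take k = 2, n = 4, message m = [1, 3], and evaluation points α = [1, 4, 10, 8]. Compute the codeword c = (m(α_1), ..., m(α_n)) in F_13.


c = [4, 0, 5, 12]

Message polynomial: m(x) = 1 + 3·x (mod 13).
For each evaluation point α_i, compute m(α_i) mod 13:
  α_1 = 1: Horner steps 3 → 4, so m(1) = 4.
  α_2 = 4: Horner steps 3 → 0, so m(4) = 0.
  α_3 = 10: Horner steps 3 → 5, so m(10) = 5.
  α_4 = 8: Horner steps 3 → 12, so m(8) = 12.
Codeword c = [4, 0, 5, 12] ∈ F_13^4.


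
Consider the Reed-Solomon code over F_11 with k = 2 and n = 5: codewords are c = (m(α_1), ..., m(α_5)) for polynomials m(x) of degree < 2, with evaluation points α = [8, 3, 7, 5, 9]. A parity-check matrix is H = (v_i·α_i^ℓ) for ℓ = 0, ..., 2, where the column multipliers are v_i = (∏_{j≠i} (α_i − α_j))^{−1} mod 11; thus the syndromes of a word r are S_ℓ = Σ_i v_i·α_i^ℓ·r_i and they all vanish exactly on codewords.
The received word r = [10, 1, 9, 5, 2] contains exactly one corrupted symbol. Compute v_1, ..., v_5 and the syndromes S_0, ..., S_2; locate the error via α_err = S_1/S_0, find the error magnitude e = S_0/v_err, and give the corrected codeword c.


S = (3, 2, 5), error at position 1, error magnitude e = 10, c = [0, 1, 9, 5, 2].

Step 1: column multipliers v_i = (∏_{j≠i}(α_i − α_j))^{−1} mod 11.
  i = 1 (α = 8): (8−3)(8−7)(8−5)(8−9) = 5·1·3·(−1) = −15 ≡ 7, so v_1 = 7^{−1} = 8 (mod 11).
  i = 2 (α = 3): (3−8)(3−7)(3−5)(3−9) = (−5)·(−4)·(−2)·(−6) = 240 ≡ 9, so v_2 = 9^{−1} = 5 (mod 11).
  i = 3 (α = 7): (7−8)(7−3)(7−5)(7−9) = (−1)·4·2·(−2) = 16 ≡ 5, so v_3 = 5^{−1} = 9 (mod 11).
  i = 4 (α = 5): (5−8)(5−3)(5−7)(5−9) = (−3)·2·(−2)·(−4) = −48 ≡ 7, so v_4 = 7^{−1} = 8 (mod 11).
  i = 5 (α = 9): (9−8)(9−3)(9−7)(9−5) = 1·6·2·4 = 48 ≡ 4, so v_5 = 4^{−1} = 3 (mod 11).
  v = [8, 5, 9, 8, 3].
Step 2: syndromes of r = [10, 1, 9, 5, 2] (all sums mod 11).
  S_0 = Σ v_i r_i = 8·10 + 5·1 + 9·9 + 8·5 + 3·2 = 212 ≡ 3.
  S_1 = Σ v_i α_i r_i = 8·8·10 + 5·3·1 + 9·7·9 + 8·5·5 + 3·9·2 = 1476 ≡ 2.
  α_i^2 mod 11 = [9, 9, 5, 3, 4].
  S_2 = Σ v_i α_i^2 r_i = 8·9·10 + 5·9·1 + 9·5·9 + 8·3·5 + 3·4·2 = 1314 ≡ 5.
  S = (3, 2, 5) ≠ 0, so r is not a codeword (an error is present).
Step 3: locate the error. For a single error e at position i, S_ℓ = v_i·e·α_i^ℓ, so α_err = S_1/S_0.
  S_0^{−1} = 3^{−1} = 4 (mod 11), so α_err = 2·4 = 8 ≡ 8 = α_1. Error position i = 1.
  Consistency check: S_2/S_1 = 5·6 = 30 ≡ 8 = α_err ✓ (single-error assumption holds).
Step 4: error magnitude e = S_0/v_1 = S_0·∏_{j≠1}(α_1 − α_j) = 3·7 = 21 ≡ 10 (mod 11).
Step 5: correct position 1: c_1 = r_1 − e = 10 − 10 ≡ 0 (mod 11). Hence c = [0, 1, 9, 5, 2].
  Check: interpolating c through the α_i gives m(x) = 6 + 2·x (degree < 2) with m(α_i) = c_i for every i, so c is indeed a codeword.


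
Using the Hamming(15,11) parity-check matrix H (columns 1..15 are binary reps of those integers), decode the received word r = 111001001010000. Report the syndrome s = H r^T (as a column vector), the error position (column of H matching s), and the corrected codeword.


s = (0, 1, 0, 0)^T, error position = 4, corrected codeword c = 111101001010000

Compute s = H r^T mod 2 one row at a time:
  s_1 = 0 + 1 + 0 + 1 + 0 + 0 + 0 + 0 = 2 ≡ 0 (mod 2).
  s_2 = 0 + 0 + 1 + 0 + 0 + 0 + 0 + 0 = 1 ≡ 1 (mod 2).
  s_3 = 1 + 1 + 1 + 0 + 0 + 1 + 0 + 0 = 4 ≡ 0 (mod 2).
  s_4 = 1 + 1 + 0 + 0 + 1 + 1 + 0 + 0 = 4 ≡ 0 (mod 2).
s = (0, 1, 0, 0)^T — this equals column 4 of H (binary 0100), so error is at position 4.
Correct: flip bit 4 of r = 111001001010000 to get c = 111101001010000.


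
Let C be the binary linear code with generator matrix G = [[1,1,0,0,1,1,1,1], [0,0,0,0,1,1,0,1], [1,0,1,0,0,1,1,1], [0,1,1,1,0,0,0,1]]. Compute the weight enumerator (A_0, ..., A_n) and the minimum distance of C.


Weight distribution: A_0 = 1, A_2 = 1, A_3 = 4, A_4 = 3, A_5 = 4, A_6 = 3. Minimum distance d = 2.

Enumerate all 2^4 = 16 messages m ∈ F_2^4.
For each, compute codeword c = mG in F_2^8, then tally its weight.
  m = 0000 → c = 00000000, weight = 0.
  m = 1000 → c = 11001111, weight = 6.
  m = 0100 → c = 00001101, weight = 3.
  m = 1100 → c = 11000010, weight = 3.
  m = 0010 → c = 10100111, weight = 5.
  m = 1010 → c = 01101000, weight = 3.
  m = 0110 → c = 10101010, weight = 4.
  m = 1110 → c = 01100101, weight = 4.
  m = 0001 → c = 01110001, weight = 4.
  m = 1001 → c = 10111110, weight = 6.
  m = 0101 → c = 01111100, weight = 5.
  m = 1101 → c = 10110011, weight = 5.
  m = 0011 → c = 11010110, weight = 5.
  m = 1011 → c = 00011001, weight = 3.
  m = 0111 → c = 11011011, weight = 6.
  m = 1111 → c = 00010100, weight = 2.
Tally weights:
  weight 0: 1 codewords.
  weight 2: 1 codewords.
  weight 3: 4 codewords.
  weight 4: 3 codewords.
  weight 5: 4 codewords.
  weight 6: 3 codewords.
Minimum distance d = smallest w > 0 with A_w > 0 = 2.
Sanity: Σ A_w = 16 = 2^4 = 16 ✓.


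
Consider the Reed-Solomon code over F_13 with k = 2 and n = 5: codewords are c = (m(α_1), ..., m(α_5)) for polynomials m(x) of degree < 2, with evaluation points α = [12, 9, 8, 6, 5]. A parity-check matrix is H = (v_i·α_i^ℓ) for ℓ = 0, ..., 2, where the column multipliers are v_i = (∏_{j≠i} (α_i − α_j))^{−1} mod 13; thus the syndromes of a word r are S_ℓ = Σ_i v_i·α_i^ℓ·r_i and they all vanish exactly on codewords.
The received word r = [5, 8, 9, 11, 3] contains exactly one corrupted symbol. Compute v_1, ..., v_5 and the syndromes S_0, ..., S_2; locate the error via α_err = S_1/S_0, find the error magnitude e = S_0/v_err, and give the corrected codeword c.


S = (5, 12, 8), error at position 5, error magnitude e = 4, c = [5, 8, 9, 11, 12].

Step 1: column multipliers v_i = (∏_{j≠i}(α_i − α_j))^{−1} mod 13.
  i = 1 (α = 12): (12−9)(12−8)(12−6)(12−5) = 3·4·6·7 = 504 ≡ 10, so v_1 = 10^{−1} = 4 (mod 13).
  i = 2 (α = 9): (9−12)(9−8)(9−6)(9−5) = (−3)·1·3·4 = −36 ≡ 3, so v_2 = 3^{−1} = 9 (mod 13).
  i = 3 (α = 8): (8−12)(8−9)(8−6)(8−5) = (−4)·(−1)·2·3 = 24 ≡ 11, so v_3 = 11^{−1} = 6 (mod 13).
  i = 4 (α = 6): (6−12)(6−9)(6−8)(6−5) = (−6)·(−3)·(−2)·1 = −36 ≡ 3, so v_4 = 3^{−1} = 9 (mod 13).
  i = 5 (α = 5): (5−12)(5−9)(5−8)(5−6) = (−7)·(−4)·(−3)·(−1) = 84 ≡ 6, so v_5 = 6^{−1} = 11 (mod 13).
  v = [4, 9, 6, 9, 11].
Step 2: syndromes of r = [5, 8, 9, 11, 3] (all sums mod 13).
  S_0 = Σ v_i r_i = 4·5 + 9·8 + 6·9 + 9·11 + 11·3 = 278 ≡ 5.
  S_1 = Σ v_i α_i r_i = 4·12·5 + 9·9·8 + 6·8·9 + 9·6·11 + 11·5·3 = 2079 ≡ 12.
  α_i^2 mod 13 = [1, 3, 12, 10, 12].
  S_2 = Σ v_i α_i^2 r_i = 4·1·5 + 9·3·8 + 6·12·9 + 9·10·11 + 11·12·3 = 2270 ≡ 8.
  S = (5, 12, 8) ≠ 0, so r is not a codeword (an error is present).
Step 3: locate the error. For a single error e at position i, S_ℓ = v_i·e·α_i^ℓ, so α_err = S_1/S_0.
  S_0^{−1} = 5^{−1} = 8 (mod 13), so α_err = 12·8 = 96 ≡ 5 = α_5. Error position i = 5.
  Consistency check: S_2/S_1 = 8·12 = 96 ≡ 5 = α_err ✓ (single-error assumption holds).
Step 4: error magnitude e = S_0/v_5 = S_0·∏_{j≠5}(α_5 − α_j) = 5·6 = 30 ≡ 4 (mod 13).
Step 5: correct position 5: c_5 = r_5 − e = 3 − 4 ≡ 12 (mod 13). Hence c = [5, 8, 9, 11, 12].
  Check: interpolating c through the α_i gives m(x) = 4 + 12·x (degree < 2) with m(α_i) = c_i for every i, so c is indeed a codeword.


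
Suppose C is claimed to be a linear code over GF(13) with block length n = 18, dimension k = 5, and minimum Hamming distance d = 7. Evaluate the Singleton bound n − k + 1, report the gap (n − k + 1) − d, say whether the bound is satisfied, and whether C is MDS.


Singleton RHS = n − k + 1 = 14, slack = 7, bound satisfied, not MDS.

Singleton bound: d ≤ n − k + 1.
Here n = 18, k = 5, so n − k + 1 = 14.
Given d = 7, check d ≤ 14: YES.
Slack = (n − k + 1) − d = 7.
The code is NOT MDS (slack = 7 > 0).
Description: the claimed parameters are [18, 5, 7]_13; such a code would be non-MDS.


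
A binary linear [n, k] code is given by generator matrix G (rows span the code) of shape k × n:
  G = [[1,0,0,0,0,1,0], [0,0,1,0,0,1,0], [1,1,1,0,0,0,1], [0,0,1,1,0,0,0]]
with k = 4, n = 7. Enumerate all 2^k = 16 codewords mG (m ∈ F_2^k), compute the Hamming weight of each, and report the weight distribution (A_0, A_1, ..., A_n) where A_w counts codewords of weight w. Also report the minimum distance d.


Weight distribution: A_0 = 1, A_2 = 7, A_4 = 7, A_6 = 1. Minimum distance d = 2.

Enumerate all 2^4 = 16 messages m ∈ F_2^4.
For each, compute codeword c = mG in F_2^7, then tally its weight.
  m = 0000 → c = 0000000, weight = 0.
  m = 1000 → c = 1000010, weight = 2.
  m = 0100 → c = 0010010, weight = 2.
  m = 1100 → c = 1010000, weight = 2.
  m = 0010 → c = 1110001, weight = 4.
  m = 1010 → c = 0110011, weight = 4.
  m = 0110 → c = 1100011, weight = 4.
  m = 1110 → c = 0100001, weight = 2.
  m = 0001 → c = 0011000, weight = 2.
  m = 1001 → c = 1011010, weight = 4.
  m = 0101 → c = 0001010, weight = 2.
  m = 1101 → c = 1001000, weight = 2.
  m = 0011 → c = 1101001, weight = 4.
  m = 1011 → c = 0101011, weight = 4.
  m = 0111 → c = 1111011, weight = 6.
  m = 1111 → c = 0111001, weight = 4.
Tally weights:
  weight 0: 1 codewords.
  weight 2: 7 codewords.
  weight 4: 7 codewords.
  weight 6: 1 codewords.
Minimum distance d = smallest w > 0 with A_w > 0 = 2.
Sanity: Σ A_w = 16 = 2^4 = 16 ✓.


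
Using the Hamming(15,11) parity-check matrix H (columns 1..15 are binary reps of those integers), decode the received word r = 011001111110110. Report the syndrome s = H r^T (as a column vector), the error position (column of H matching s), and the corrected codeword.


s = (0, 0, 1, 1)^T, error position = 3, corrected codeword c = 010001111110110

Compute s = H r^T mod 2 one row at a time:
  s_1 = 1 + 1 + 1 + 1 + 0 + 1 + 1 + 0 = 6 ≡ 0 (mod 2).
  s_2 = 0 + 0 + 1 + 1 + 0 + 1 + 1 + 0 = 4 ≡ 0 (mod 2).
  s_3 = 1 + 1 + 1 + 1 + 1 + 1 + 1 + 0 = 7 ≡ 1 (mod 2).
  s_4 = 0 + 1 + 0 + 1 + 1 + 1 + 1 + 0 = 5 ≡ 1 (mod 2).
s = (0, 0, 1, 1)^T — this equals column 3 of H (binary 0011), so error is at position 3.
Correct: flip bit 3 of r = 011001111110110 to get c = 010001111110110.


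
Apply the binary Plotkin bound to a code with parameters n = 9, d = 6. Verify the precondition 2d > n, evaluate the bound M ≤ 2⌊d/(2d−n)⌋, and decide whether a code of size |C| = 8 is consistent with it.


Plotkin bound M ≤ 4; given |C| = 8 > bound (violated).

Check applicability: 2d = 12, n = 9.
2d − n = 3 > 0, so Plotkin applies.
Compute d/(2d−n) = 6/3 ≈ 2.0000.
⌊d/(2d−n)⌋ = 2.
Plotkin bound: M ≤ 2·2 = 4.
Given |C| = 8, check: VIOLATED.
This |C| is above the Plotkin bound, so no binary code with n = 9, d = 6 and 8 codewords exists.


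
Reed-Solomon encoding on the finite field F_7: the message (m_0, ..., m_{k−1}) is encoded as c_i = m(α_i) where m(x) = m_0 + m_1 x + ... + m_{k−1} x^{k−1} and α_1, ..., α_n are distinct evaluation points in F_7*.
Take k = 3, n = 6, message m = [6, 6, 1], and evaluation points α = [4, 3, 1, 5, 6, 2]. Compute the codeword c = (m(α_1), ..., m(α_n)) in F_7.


c = [4, 5, 6, 5, 1, 1]

Message polynomial: m(x) = 6 + 6·x + 1·x^2 (mod 7).
For each evaluation point α_i, compute m(α_i) mod 7:
  α_1 = 4: Horner steps 1 → 3 → 4, so m(4) = 4.
  α_2 = 3: Horner steps 1 → 2 → 5, so m(3) = 5.
  α_3 = 1: Horner steps 1 → 0 → 6, so m(1) = 6.
  α_4 = 5: Horner steps 1 → 4 → 5, so m(5) = 5.
  α_5 = 6: Horner steps 1 → 5 → 1, so m(6) = 1.
  α_6 = 2: Horner steps 1 → 1 → 1, so m(2) = 1.
Codeword c = [4, 5, 6, 5, 1, 1] ∈ F_7^6.
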